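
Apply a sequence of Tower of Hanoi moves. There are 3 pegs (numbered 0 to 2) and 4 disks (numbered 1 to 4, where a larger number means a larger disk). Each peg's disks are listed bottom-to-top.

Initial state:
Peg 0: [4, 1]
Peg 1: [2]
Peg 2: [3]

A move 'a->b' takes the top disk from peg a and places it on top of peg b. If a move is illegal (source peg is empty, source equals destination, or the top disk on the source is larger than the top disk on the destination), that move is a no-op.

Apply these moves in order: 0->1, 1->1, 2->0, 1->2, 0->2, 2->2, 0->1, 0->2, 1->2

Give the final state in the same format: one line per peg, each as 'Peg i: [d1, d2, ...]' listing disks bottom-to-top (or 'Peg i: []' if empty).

Answer: Peg 0: [4, 3]
Peg 1: [2]
Peg 2: [1]

Derivation:
After move 1 (0->1):
Peg 0: [4]
Peg 1: [2, 1]
Peg 2: [3]

After move 2 (1->1):
Peg 0: [4]
Peg 1: [2, 1]
Peg 2: [3]

After move 3 (2->0):
Peg 0: [4, 3]
Peg 1: [2, 1]
Peg 2: []

After move 4 (1->2):
Peg 0: [4, 3]
Peg 1: [2]
Peg 2: [1]

After move 5 (0->2):
Peg 0: [4, 3]
Peg 1: [2]
Peg 2: [1]

After move 6 (2->2):
Peg 0: [4, 3]
Peg 1: [2]
Peg 2: [1]

After move 7 (0->1):
Peg 0: [4, 3]
Peg 1: [2]
Peg 2: [1]

After move 8 (0->2):
Peg 0: [4, 3]
Peg 1: [2]
Peg 2: [1]

After move 9 (1->2):
Peg 0: [4, 3]
Peg 1: [2]
Peg 2: [1]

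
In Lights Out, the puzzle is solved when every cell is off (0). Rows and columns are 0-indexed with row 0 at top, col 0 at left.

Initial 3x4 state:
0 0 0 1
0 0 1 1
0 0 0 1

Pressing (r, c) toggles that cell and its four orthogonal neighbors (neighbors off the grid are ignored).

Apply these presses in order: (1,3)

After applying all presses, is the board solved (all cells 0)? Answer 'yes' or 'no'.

After press 1 at (1,3):
0 0 0 0
0 0 0 0
0 0 0 0

Lights still on: 0

Answer: yes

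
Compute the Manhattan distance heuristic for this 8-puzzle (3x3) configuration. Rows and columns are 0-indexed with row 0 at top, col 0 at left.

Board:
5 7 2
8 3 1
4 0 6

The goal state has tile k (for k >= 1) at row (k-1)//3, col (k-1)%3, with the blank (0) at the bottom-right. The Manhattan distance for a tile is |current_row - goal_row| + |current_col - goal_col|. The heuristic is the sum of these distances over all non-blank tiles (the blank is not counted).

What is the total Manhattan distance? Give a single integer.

Tile 5: at (0,0), goal (1,1), distance |0-1|+|0-1| = 2
Tile 7: at (0,1), goal (2,0), distance |0-2|+|1-0| = 3
Tile 2: at (0,2), goal (0,1), distance |0-0|+|2-1| = 1
Tile 8: at (1,0), goal (2,1), distance |1-2|+|0-1| = 2
Tile 3: at (1,1), goal (0,2), distance |1-0|+|1-2| = 2
Tile 1: at (1,2), goal (0,0), distance |1-0|+|2-0| = 3
Tile 4: at (2,0), goal (1,0), distance |2-1|+|0-0| = 1
Tile 6: at (2,2), goal (1,2), distance |2-1|+|2-2| = 1
Sum: 2 + 3 + 1 + 2 + 2 + 3 + 1 + 1 = 15

Answer: 15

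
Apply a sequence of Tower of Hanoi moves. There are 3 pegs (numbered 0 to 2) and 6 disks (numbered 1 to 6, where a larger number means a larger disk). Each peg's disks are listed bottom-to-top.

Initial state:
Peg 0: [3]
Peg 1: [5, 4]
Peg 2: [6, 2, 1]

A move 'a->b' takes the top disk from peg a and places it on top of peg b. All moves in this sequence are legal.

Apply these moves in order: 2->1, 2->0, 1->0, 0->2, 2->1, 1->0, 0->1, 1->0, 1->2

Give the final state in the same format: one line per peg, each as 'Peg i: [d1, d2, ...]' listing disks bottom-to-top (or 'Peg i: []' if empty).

After move 1 (2->1):
Peg 0: [3]
Peg 1: [5, 4, 1]
Peg 2: [6, 2]

After move 2 (2->0):
Peg 0: [3, 2]
Peg 1: [5, 4, 1]
Peg 2: [6]

After move 3 (1->0):
Peg 0: [3, 2, 1]
Peg 1: [5, 4]
Peg 2: [6]

After move 4 (0->2):
Peg 0: [3, 2]
Peg 1: [5, 4]
Peg 2: [6, 1]

After move 5 (2->1):
Peg 0: [3, 2]
Peg 1: [5, 4, 1]
Peg 2: [6]

After move 6 (1->0):
Peg 0: [3, 2, 1]
Peg 1: [5, 4]
Peg 2: [6]

After move 7 (0->1):
Peg 0: [3, 2]
Peg 1: [5, 4, 1]
Peg 2: [6]

After move 8 (1->0):
Peg 0: [3, 2, 1]
Peg 1: [5, 4]
Peg 2: [6]

After move 9 (1->2):
Peg 0: [3, 2, 1]
Peg 1: [5]
Peg 2: [6, 4]

Answer: Peg 0: [3, 2, 1]
Peg 1: [5]
Peg 2: [6, 4]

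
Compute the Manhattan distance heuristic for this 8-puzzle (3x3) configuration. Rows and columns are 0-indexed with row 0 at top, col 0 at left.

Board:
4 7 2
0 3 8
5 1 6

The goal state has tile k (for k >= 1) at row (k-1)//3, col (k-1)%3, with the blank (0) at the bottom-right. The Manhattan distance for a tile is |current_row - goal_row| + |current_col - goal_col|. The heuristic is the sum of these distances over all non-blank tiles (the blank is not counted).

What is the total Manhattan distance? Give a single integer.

Tile 4: at (0,0), goal (1,0), distance |0-1|+|0-0| = 1
Tile 7: at (0,1), goal (2,0), distance |0-2|+|1-0| = 3
Tile 2: at (0,2), goal (0,1), distance |0-0|+|2-1| = 1
Tile 3: at (1,1), goal (0,2), distance |1-0|+|1-2| = 2
Tile 8: at (1,2), goal (2,1), distance |1-2|+|2-1| = 2
Tile 5: at (2,0), goal (1,1), distance |2-1|+|0-1| = 2
Tile 1: at (2,1), goal (0,0), distance |2-0|+|1-0| = 3
Tile 6: at (2,2), goal (1,2), distance |2-1|+|2-2| = 1
Sum: 1 + 3 + 1 + 2 + 2 + 2 + 3 + 1 = 15

Answer: 15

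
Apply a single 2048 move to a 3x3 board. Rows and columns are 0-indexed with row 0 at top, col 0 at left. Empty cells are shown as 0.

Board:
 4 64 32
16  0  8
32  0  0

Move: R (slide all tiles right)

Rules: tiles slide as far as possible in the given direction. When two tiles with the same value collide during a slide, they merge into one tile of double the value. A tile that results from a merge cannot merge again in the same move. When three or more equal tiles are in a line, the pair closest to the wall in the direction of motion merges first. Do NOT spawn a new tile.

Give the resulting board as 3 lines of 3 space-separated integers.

Answer:  4 64 32
 0 16  8
 0  0 32

Derivation:
Slide right:
row 0: [4, 64, 32] -> [4, 64, 32]
row 1: [16, 0, 8] -> [0, 16, 8]
row 2: [32, 0, 0] -> [0, 0, 32]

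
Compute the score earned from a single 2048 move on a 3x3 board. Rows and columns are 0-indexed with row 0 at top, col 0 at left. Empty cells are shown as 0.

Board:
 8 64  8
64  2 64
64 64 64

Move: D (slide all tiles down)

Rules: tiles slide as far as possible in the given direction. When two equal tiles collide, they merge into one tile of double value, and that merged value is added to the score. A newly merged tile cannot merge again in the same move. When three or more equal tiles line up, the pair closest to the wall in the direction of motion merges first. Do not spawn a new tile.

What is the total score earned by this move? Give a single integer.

Slide down:
col 0: [8, 64, 64] -> [0, 8, 128]  score +128 (running 128)
col 1: [64, 2, 64] -> [64, 2, 64]  score +0 (running 128)
col 2: [8, 64, 64] -> [0, 8, 128]  score +128 (running 256)
Board after move:
  0  64   0
  8   2   8
128  64 128

Answer: 256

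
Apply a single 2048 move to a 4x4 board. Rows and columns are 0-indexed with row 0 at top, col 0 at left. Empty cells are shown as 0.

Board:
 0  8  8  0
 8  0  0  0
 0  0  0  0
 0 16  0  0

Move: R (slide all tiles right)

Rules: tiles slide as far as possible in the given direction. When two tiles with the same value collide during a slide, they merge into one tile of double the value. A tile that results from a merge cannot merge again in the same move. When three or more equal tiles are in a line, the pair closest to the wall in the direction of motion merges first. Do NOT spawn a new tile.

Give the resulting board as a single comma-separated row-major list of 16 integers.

Answer: 0, 0, 0, 16, 0, 0, 0, 8, 0, 0, 0, 0, 0, 0, 0, 16

Derivation:
Slide right:
row 0: [0, 8, 8, 0] -> [0, 0, 0, 16]
row 1: [8, 0, 0, 0] -> [0, 0, 0, 8]
row 2: [0, 0, 0, 0] -> [0, 0, 0, 0]
row 3: [0, 16, 0, 0] -> [0, 0, 0, 16]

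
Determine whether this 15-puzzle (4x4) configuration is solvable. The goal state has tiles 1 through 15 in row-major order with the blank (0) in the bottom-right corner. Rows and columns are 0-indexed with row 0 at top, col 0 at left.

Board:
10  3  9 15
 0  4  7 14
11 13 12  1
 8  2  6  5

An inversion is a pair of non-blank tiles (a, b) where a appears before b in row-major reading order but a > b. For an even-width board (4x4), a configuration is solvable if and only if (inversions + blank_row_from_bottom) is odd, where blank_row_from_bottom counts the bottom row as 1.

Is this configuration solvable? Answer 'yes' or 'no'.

Answer: no

Derivation:
Inversions: 63
Blank is in row 1 (0-indexed from top), which is row 3 counting from the bottom (bottom = 1).
63 + 3 = 66, which is even, so the puzzle is not solvable.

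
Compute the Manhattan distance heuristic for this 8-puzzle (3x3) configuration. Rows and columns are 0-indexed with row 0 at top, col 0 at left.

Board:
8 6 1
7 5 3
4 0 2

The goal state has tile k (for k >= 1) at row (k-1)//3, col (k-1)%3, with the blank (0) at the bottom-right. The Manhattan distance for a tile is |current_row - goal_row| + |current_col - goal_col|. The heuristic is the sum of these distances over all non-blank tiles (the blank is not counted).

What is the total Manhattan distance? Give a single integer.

Answer: 13

Derivation:
Tile 8: at (0,0), goal (2,1), distance |0-2|+|0-1| = 3
Tile 6: at (0,1), goal (1,2), distance |0-1|+|1-2| = 2
Tile 1: at (0,2), goal (0,0), distance |0-0|+|2-0| = 2
Tile 7: at (1,0), goal (2,0), distance |1-2|+|0-0| = 1
Tile 5: at (1,1), goal (1,1), distance |1-1|+|1-1| = 0
Tile 3: at (1,2), goal (0,2), distance |1-0|+|2-2| = 1
Tile 4: at (2,0), goal (1,0), distance |2-1|+|0-0| = 1
Tile 2: at (2,2), goal (0,1), distance |2-0|+|2-1| = 3
Sum: 3 + 2 + 2 + 1 + 0 + 1 + 1 + 3 = 13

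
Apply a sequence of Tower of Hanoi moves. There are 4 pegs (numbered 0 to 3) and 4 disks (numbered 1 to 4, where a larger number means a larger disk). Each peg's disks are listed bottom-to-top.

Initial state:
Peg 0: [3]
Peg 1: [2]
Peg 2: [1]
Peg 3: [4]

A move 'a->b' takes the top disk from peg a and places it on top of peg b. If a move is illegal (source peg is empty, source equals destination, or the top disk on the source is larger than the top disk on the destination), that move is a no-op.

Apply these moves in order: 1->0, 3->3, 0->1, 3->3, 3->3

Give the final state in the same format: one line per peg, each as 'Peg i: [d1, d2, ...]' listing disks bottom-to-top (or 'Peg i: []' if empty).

After move 1 (1->0):
Peg 0: [3, 2]
Peg 1: []
Peg 2: [1]
Peg 3: [4]

After move 2 (3->3):
Peg 0: [3, 2]
Peg 1: []
Peg 2: [1]
Peg 3: [4]

After move 3 (0->1):
Peg 0: [3]
Peg 1: [2]
Peg 2: [1]
Peg 3: [4]

After move 4 (3->3):
Peg 0: [3]
Peg 1: [2]
Peg 2: [1]
Peg 3: [4]

After move 5 (3->3):
Peg 0: [3]
Peg 1: [2]
Peg 2: [1]
Peg 3: [4]

Answer: Peg 0: [3]
Peg 1: [2]
Peg 2: [1]
Peg 3: [4]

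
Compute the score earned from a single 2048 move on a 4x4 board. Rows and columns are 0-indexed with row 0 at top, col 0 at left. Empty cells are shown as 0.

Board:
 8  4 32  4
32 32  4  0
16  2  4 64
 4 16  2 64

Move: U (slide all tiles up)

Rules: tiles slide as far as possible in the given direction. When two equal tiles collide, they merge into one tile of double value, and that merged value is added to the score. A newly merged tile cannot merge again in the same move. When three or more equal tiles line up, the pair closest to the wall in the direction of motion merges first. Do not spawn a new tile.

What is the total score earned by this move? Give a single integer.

Slide up:
col 0: [8, 32, 16, 4] -> [8, 32, 16, 4]  score +0 (running 0)
col 1: [4, 32, 2, 16] -> [4, 32, 2, 16]  score +0 (running 0)
col 2: [32, 4, 4, 2] -> [32, 8, 2, 0]  score +8 (running 8)
col 3: [4, 0, 64, 64] -> [4, 128, 0, 0]  score +128 (running 136)
Board after move:
  8   4  32   4
 32  32   8 128
 16   2   2   0
  4  16   0   0

Answer: 136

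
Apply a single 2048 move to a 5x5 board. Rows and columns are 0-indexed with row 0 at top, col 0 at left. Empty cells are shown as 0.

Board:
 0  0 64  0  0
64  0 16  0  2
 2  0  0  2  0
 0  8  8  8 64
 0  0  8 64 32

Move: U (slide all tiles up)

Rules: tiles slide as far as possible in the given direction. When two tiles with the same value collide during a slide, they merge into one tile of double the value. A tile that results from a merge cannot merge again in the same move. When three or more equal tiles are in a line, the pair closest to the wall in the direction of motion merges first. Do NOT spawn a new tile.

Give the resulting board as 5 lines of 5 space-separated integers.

Answer: 64  8 64  2  2
 2  0 16  8 64
 0  0 16 64 32
 0  0  0  0  0
 0  0  0  0  0

Derivation:
Slide up:
col 0: [0, 64, 2, 0, 0] -> [64, 2, 0, 0, 0]
col 1: [0, 0, 0, 8, 0] -> [8, 0, 0, 0, 0]
col 2: [64, 16, 0, 8, 8] -> [64, 16, 16, 0, 0]
col 3: [0, 0, 2, 8, 64] -> [2, 8, 64, 0, 0]
col 4: [0, 2, 0, 64, 32] -> [2, 64, 32, 0, 0]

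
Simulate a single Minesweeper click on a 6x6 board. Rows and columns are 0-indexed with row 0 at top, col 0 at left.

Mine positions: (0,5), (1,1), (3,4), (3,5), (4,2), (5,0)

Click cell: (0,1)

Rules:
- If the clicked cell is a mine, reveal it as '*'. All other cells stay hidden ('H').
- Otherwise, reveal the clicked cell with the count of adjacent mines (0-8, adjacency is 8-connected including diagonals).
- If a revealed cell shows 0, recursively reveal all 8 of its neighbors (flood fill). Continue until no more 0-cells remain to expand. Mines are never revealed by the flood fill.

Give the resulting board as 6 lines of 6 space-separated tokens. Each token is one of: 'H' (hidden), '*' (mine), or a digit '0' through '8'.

H 1 H H H H
H H H H H H
H H H H H H
H H H H H H
H H H H H H
H H H H H H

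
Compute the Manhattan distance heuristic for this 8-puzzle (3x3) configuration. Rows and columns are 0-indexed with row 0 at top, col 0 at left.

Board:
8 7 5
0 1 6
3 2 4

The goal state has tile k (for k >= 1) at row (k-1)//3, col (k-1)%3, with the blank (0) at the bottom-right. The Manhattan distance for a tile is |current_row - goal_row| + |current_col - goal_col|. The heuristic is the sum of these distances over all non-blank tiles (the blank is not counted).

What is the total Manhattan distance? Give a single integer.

Answer: 19

Derivation:
Tile 8: at (0,0), goal (2,1), distance |0-2|+|0-1| = 3
Tile 7: at (0,1), goal (2,0), distance |0-2|+|1-0| = 3
Tile 5: at (0,2), goal (1,1), distance |0-1|+|2-1| = 2
Tile 1: at (1,1), goal (0,0), distance |1-0|+|1-0| = 2
Tile 6: at (1,2), goal (1,2), distance |1-1|+|2-2| = 0
Tile 3: at (2,0), goal (0,2), distance |2-0|+|0-2| = 4
Tile 2: at (2,1), goal (0,1), distance |2-0|+|1-1| = 2
Tile 4: at (2,2), goal (1,0), distance |2-1|+|2-0| = 3
Sum: 3 + 3 + 2 + 2 + 0 + 4 + 2 + 3 = 19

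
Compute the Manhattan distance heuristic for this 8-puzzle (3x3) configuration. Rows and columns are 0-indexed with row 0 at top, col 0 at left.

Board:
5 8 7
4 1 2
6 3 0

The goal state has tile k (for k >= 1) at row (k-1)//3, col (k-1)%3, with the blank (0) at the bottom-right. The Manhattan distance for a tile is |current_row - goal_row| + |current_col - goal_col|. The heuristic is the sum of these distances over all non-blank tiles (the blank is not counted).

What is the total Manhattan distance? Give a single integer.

Answer: 18

Derivation:
Tile 5: at (0,0), goal (1,1), distance |0-1|+|0-1| = 2
Tile 8: at (0,1), goal (2,1), distance |0-2|+|1-1| = 2
Tile 7: at (0,2), goal (2,0), distance |0-2|+|2-0| = 4
Tile 4: at (1,0), goal (1,0), distance |1-1|+|0-0| = 0
Tile 1: at (1,1), goal (0,0), distance |1-0|+|1-0| = 2
Tile 2: at (1,2), goal (0,1), distance |1-0|+|2-1| = 2
Tile 6: at (2,0), goal (1,2), distance |2-1|+|0-2| = 3
Tile 3: at (2,1), goal (0,2), distance |2-0|+|1-2| = 3
Sum: 2 + 2 + 4 + 0 + 2 + 2 + 3 + 3 = 18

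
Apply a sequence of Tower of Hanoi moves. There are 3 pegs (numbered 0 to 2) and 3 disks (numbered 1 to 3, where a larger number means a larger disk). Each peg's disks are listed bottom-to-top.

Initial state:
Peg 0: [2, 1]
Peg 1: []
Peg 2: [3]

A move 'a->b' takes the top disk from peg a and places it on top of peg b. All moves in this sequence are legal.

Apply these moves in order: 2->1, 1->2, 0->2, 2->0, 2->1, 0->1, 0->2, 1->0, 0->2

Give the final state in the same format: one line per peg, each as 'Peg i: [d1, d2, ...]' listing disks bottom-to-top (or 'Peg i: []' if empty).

After move 1 (2->1):
Peg 0: [2, 1]
Peg 1: [3]
Peg 2: []

After move 2 (1->2):
Peg 0: [2, 1]
Peg 1: []
Peg 2: [3]

After move 3 (0->2):
Peg 0: [2]
Peg 1: []
Peg 2: [3, 1]

After move 4 (2->0):
Peg 0: [2, 1]
Peg 1: []
Peg 2: [3]

After move 5 (2->1):
Peg 0: [2, 1]
Peg 1: [3]
Peg 2: []

After move 6 (0->1):
Peg 0: [2]
Peg 1: [3, 1]
Peg 2: []

After move 7 (0->2):
Peg 0: []
Peg 1: [3, 1]
Peg 2: [2]

After move 8 (1->0):
Peg 0: [1]
Peg 1: [3]
Peg 2: [2]

After move 9 (0->2):
Peg 0: []
Peg 1: [3]
Peg 2: [2, 1]

Answer: Peg 0: []
Peg 1: [3]
Peg 2: [2, 1]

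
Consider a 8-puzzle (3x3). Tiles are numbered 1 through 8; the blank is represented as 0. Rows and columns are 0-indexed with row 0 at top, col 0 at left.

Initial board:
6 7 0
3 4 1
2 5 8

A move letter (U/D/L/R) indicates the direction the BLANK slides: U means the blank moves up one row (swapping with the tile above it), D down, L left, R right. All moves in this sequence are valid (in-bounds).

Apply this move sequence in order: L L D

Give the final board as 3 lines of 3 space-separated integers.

Answer: 3 6 7
0 4 1
2 5 8

Derivation:
After move 1 (L):
6 0 7
3 4 1
2 5 8

After move 2 (L):
0 6 7
3 4 1
2 5 8

After move 3 (D):
3 6 7
0 4 1
2 5 8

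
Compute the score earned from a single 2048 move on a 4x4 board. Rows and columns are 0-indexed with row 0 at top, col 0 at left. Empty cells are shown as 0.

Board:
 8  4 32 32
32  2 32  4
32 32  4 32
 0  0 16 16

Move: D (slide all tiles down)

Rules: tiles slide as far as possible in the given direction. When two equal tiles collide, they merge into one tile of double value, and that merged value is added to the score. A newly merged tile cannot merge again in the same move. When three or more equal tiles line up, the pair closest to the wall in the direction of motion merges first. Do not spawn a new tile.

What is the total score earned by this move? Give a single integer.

Answer: 128

Derivation:
Slide down:
col 0: [8, 32, 32, 0] -> [0, 0, 8, 64]  score +64 (running 64)
col 1: [4, 2, 32, 0] -> [0, 4, 2, 32]  score +0 (running 64)
col 2: [32, 32, 4, 16] -> [0, 64, 4, 16]  score +64 (running 128)
col 3: [32, 4, 32, 16] -> [32, 4, 32, 16]  score +0 (running 128)
Board after move:
 0  0  0 32
 0  4 64  4
 8  2  4 32
64 32 16 16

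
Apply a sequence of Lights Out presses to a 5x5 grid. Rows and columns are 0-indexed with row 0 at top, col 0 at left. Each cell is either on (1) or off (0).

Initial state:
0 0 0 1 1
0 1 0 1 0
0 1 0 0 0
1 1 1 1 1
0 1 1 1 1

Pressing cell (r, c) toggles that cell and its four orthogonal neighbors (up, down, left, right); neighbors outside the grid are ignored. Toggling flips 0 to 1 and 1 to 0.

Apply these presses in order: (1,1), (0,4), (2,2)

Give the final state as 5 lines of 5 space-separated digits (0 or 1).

After press 1 at (1,1):
0 1 0 1 1
1 0 1 1 0
0 0 0 0 0
1 1 1 1 1
0 1 1 1 1

After press 2 at (0,4):
0 1 0 0 0
1 0 1 1 1
0 0 0 0 0
1 1 1 1 1
0 1 1 1 1

After press 3 at (2,2):
0 1 0 0 0
1 0 0 1 1
0 1 1 1 0
1 1 0 1 1
0 1 1 1 1

Answer: 0 1 0 0 0
1 0 0 1 1
0 1 1 1 0
1 1 0 1 1
0 1 1 1 1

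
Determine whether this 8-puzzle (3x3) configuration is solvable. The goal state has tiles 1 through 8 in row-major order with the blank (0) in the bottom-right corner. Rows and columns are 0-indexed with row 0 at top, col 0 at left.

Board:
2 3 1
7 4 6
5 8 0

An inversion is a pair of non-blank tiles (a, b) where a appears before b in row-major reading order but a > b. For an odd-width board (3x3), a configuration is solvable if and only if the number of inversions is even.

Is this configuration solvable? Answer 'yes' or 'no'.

Answer: yes

Derivation:
Inversions (pairs i<j in row-major order where tile[i] > tile[j] > 0): 6
6 is even, so the puzzle is solvable.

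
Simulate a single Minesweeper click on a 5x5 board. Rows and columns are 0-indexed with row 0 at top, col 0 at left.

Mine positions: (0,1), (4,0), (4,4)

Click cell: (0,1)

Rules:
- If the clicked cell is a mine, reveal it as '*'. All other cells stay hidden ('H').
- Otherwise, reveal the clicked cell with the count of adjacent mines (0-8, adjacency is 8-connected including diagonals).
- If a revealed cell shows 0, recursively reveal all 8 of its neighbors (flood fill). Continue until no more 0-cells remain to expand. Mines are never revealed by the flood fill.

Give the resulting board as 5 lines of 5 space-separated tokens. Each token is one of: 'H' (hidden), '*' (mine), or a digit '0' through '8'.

H * H H H
H H H H H
H H H H H
H H H H H
H H H H H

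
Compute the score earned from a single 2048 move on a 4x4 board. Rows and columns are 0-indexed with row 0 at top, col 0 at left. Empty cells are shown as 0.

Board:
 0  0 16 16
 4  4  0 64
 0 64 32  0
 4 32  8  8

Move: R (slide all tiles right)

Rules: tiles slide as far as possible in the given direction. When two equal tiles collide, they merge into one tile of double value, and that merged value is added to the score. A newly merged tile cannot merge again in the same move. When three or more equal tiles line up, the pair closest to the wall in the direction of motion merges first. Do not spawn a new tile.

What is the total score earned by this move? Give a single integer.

Answer: 56

Derivation:
Slide right:
row 0: [0, 0, 16, 16] -> [0, 0, 0, 32]  score +32 (running 32)
row 1: [4, 4, 0, 64] -> [0, 0, 8, 64]  score +8 (running 40)
row 2: [0, 64, 32, 0] -> [0, 0, 64, 32]  score +0 (running 40)
row 3: [4, 32, 8, 8] -> [0, 4, 32, 16]  score +16 (running 56)
Board after move:
 0  0  0 32
 0  0  8 64
 0  0 64 32
 0  4 32 16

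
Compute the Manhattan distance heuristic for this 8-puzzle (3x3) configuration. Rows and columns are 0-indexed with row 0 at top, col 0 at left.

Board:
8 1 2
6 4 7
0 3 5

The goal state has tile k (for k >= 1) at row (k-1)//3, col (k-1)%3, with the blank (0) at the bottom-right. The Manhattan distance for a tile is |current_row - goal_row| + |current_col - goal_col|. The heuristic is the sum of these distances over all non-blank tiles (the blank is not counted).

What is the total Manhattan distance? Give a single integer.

Answer: 16

Derivation:
Tile 8: (0,0)->(2,1) = 3
Tile 1: (0,1)->(0,0) = 1
Tile 2: (0,2)->(0,1) = 1
Tile 6: (1,0)->(1,2) = 2
Tile 4: (1,1)->(1,0) = 1
Tile 7: (1,2)->(2,0) = 3
Tile 3: (2,1)->(0,2) = 3
Tile 5: (2,2)->(1,1) = 2
Sum: 3 + 1 + 1 + 2 + 1 + 3 + 3 + 2 = 16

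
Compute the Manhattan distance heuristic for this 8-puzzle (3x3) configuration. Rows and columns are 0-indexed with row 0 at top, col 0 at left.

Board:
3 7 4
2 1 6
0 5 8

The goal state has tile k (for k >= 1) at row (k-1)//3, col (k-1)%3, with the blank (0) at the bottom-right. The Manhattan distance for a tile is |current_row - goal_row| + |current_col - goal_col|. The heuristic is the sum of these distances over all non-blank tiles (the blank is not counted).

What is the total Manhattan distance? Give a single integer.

Answer: 14

Derivation:
Tile 3: at (0,0), goal (0,2), distance |0-0|+|0-2| = 2
Tile 7: at (0,1), goal (2,0), distance |0-2|+|1-0| = 3
Tile 4: at (0,2), goal (1,0), distance |0-1|+|2-0| = 3
Tile 2: at (1,0), goal (0,1), distance |1-0|+|0-1| = 2
Tile 1: at (1,1), goal (0,0), distance |1-0|+|1-0| = 2
Tile 6: at (1,2), goal (1,2), distance |1-1|+|2-2| = 0
Tile 5: at (2,1), goal (1,1), distance |2-1|+|1-1| = 1
Tile 8: at (2,2), goal (2,1), distance |2-2|+|2-1| = 1
Sum: 2 + 3 + 3 + 2 + 2 + 0 + 1 + 1 = 14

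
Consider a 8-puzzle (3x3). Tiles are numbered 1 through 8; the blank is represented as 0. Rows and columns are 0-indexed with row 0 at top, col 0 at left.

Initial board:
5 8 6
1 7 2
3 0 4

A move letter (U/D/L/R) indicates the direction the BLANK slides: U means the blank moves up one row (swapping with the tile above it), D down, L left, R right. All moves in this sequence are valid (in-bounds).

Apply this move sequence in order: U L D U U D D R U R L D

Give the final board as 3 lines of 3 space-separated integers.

Answer: 5 8 6
3 1 2
7 0 4

Derivation:
After move 1 (U):
5 8 6
1 0 2
3 7 4

After move 2 (L):
5 8 6
0 1 2
3 7 4

After move 3 (D):
5 8 6
3 1 2
0 7 4

After move 4 (U):
5 8 6
0 1 2
3 7 4

After move 5 (U):
0 8 6
5 1 2
3 7 4

After move 6 (D):
5 8 6
0 1 2
3 7 4

After move 7 (D):
5 8 6
3 1 2
0 7 4

After move 8 (R):
5 8 6
3 1 2
7 0 4

After move 9 (U):
5 8 6
3 0 2
7 1 4

After move 10 (R):
5 8 6
3 2 0
7 1 4

After move 11 (L):
5 8 6
3 0 2
7 1 4

After move 12 (D):
5 8 6
3 1 2
7 0 4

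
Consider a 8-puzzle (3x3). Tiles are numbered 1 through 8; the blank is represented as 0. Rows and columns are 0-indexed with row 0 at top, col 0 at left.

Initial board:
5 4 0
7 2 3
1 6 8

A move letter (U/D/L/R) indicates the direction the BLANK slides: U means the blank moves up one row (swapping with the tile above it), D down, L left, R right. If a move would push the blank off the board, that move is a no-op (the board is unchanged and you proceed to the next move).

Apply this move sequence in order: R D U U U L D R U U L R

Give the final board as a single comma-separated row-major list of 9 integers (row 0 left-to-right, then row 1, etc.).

After move 1 (R):
5 4 0
7 2 3
1 6 8

After move 2 (D):
5 4 3
7 2 0
1 6 8

After move 3 (U):
5 4 0
7 2 3
1 6 8

After move 4 (U):
5 4 0
7 2 3
1 6 8

After move 5 (U):
5 4 0
7 2 3
1 6 8

After move 6 (L):
5 0 4
7 2 3
1 6 8

After move 7 (D):
5 2 4
7 0 3
1 6 8

After move 8 (R):
5 2 4
7 3 0
1 6 8

After move 9 (U):
5 2 0
7 3 4
1 6 8

After move 10 (U):
5 2 0
7 3 4
1 6 8

After move 11 (L):
5 0 2
7 3 4
1 6 8

After move 12 (R):
5 2 0
7 3 4
1 6 8

Answer: 5, 2, 0, 7, 3, 4, 1, 6, 8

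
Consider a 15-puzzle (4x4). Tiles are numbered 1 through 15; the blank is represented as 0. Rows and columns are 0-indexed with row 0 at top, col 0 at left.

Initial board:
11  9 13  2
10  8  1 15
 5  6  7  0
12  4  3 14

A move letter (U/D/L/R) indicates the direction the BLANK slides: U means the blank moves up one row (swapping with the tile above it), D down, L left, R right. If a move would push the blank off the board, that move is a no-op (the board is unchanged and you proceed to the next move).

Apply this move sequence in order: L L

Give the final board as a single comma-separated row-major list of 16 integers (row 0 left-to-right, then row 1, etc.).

Answer: 11, 9, 13, 2, 10, 8, 1, 15, 5, 0, 6, 7, 12, 4, 3, 14

Derivation:
After move 1 (L):
11  9 13  2
10  8  1 15
 5  6  0  7
12  4  3 14

After move 2 (L):
11  9 13  2
10  8  1 15
 5  0  6  7
12  4  3 14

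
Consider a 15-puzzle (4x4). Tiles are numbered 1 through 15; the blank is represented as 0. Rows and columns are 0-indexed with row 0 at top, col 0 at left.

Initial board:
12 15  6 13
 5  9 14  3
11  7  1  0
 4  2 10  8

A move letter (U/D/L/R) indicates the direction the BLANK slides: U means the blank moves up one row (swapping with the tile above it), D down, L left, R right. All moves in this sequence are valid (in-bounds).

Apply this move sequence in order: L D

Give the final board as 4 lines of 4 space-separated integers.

After move 1 (L):
12 15  6 13
 5  9 14  3
11  7  0  1
 4  2 10  8

After move 2 (D):
12 15  6 13
 5  9 14  3
11  7 10  1
 4  2  0  8

Answer: 12 15  6 13
 5  9 14  3
11  7 10  1
 4  2  0  8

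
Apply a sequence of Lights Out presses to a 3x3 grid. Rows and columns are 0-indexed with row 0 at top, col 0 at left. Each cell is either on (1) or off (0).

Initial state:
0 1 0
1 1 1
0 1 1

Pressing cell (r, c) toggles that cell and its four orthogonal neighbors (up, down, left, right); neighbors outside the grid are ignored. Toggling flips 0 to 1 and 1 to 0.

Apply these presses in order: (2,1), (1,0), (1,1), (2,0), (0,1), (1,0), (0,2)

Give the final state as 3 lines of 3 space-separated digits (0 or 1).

Answer: 1 0 0
1 0 1
0 0 0

Derivation:
After press 1 at (2,1):
0 1 0
1 0 1
1 0 0

After press 2 at (1,0):
1 1 0
0 1 1
0 0 0

After press 3 at (1,1):
1 0 0
1 0 0
0 1 0

After press 4 at (2,0):
1 0 0
0 0 0
1 0 0

After press 5 at (0,1):
0 1 1
0 1 0
1 0 0

After press 6 at (1,0):
1 1 1
1 0 0
0 0 0

After press 7 at (0,2):
1 0 0
1 0 1
0 0 0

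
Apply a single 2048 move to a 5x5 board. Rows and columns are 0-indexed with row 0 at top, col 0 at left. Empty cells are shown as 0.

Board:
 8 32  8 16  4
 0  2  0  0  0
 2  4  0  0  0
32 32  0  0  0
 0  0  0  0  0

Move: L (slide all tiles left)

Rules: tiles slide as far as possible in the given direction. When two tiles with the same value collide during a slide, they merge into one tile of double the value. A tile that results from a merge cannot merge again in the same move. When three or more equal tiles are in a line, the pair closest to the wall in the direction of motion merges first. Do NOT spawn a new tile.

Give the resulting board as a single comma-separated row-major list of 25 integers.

Answer: 8, 32, 8, 16, 4, 2, 0, 0, 0, 0, 2, 4, 0, 0, 0, 64, 0, 0, 0, 0, 0, 0, 0, 0, 0

Derivation:
Slide left:
row 0: [8, 32, 8, 16, 4] -> [8, 32, 8, 16, 4]
row 1: [0, 2, 0, 0, 0] -> [2, 0, 0, 0, 0]
row 2: [2, 4, 0, 0, 0] -> [2, 4, 0, 0, 0]
row 3: [32, 32, 0, 0, 0] -> [64, 0, 0, 0, 0]
row 4: [0, 0, 0, 0, 0] -> [0, 0, 0, 0, 0]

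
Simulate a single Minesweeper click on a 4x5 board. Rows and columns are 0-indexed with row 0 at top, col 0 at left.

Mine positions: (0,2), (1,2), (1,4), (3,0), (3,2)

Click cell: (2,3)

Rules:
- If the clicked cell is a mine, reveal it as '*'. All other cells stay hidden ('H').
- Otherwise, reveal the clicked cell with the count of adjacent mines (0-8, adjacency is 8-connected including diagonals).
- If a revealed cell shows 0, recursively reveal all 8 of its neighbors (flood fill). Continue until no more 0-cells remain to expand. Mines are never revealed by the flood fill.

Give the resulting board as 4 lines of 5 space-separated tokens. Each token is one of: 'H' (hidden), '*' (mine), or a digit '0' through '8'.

H H H H H
H H H H H
H H H 3 H
H H H H H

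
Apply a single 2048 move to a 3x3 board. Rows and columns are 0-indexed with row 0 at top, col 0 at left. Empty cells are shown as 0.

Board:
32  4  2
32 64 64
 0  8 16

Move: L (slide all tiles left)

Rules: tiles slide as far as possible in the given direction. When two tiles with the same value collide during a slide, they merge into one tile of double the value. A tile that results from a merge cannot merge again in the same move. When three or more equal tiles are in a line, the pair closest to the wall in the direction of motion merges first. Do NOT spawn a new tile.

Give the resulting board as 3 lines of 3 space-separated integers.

Slide left:
row 0: [32, 4, 2] -> [32, 4, 2]
row 1: [32, 64, 64] -> [32, 128, 0]
row 2: [0, 8, 16] -> [8, 16, 0]

Answer:  32   4   2
 32 128   0
  8  16   0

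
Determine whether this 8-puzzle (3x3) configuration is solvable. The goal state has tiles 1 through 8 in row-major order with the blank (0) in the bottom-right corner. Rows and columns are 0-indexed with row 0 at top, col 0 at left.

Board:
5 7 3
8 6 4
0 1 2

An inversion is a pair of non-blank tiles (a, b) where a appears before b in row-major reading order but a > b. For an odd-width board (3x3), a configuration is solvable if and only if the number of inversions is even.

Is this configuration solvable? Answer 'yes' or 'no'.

Answer: yes

Derivation:
Inversions (pairs i<j in row-major order where tile[i] > tile[j] > 0): 20
20 is even, so the puzzle is solvable.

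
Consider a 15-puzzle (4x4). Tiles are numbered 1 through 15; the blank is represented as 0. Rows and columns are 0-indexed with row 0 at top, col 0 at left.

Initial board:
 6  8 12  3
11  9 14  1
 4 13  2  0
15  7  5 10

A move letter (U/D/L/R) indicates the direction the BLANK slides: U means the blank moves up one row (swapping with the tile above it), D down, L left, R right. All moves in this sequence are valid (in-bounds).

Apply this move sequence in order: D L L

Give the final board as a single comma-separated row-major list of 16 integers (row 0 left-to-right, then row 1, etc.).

After move 1 (D):
 6  8 12  3
11  9 14  1
 4 13  2 10
15  7  5  0

After move 2 (L):
 6  8 12  3
11  9 14  1
 4 13  2 10
15  7  0  5

After move 3 (L):
 6  8 12  3
11  9 14  1
 4 13  2 10
15  0  7  5

Answer: 6, 8, 12, 3, 11, 9, 14, 1, 4, 13, 2, 10, 15, 0, 7, 5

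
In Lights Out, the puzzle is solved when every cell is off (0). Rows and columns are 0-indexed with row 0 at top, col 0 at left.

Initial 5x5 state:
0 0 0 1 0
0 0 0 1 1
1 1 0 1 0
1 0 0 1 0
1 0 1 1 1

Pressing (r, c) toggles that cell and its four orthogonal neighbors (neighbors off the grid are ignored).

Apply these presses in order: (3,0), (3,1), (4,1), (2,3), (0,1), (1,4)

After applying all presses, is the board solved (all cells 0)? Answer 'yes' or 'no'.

Answer: no

Derivation:
After press 1 at (3,0):
0 0 0 1 0
0 0 0 1 1
0 1 0 1 0
0 1 0 1 0
0 0 1 1 1

After press 2 at (3,1):
0 0 0 1 0
0 0 0 1 1
0 0 0 1 0
1 0 1 1 0
0 1 1 1 1

After press 3 at (4,1):
0 0 0 1 0
0 0 0 1 1
0 0 0 1 0
1 1 1 1 0
1 0 0 1 1

After press 4 at (2,3):
0 0 0 1 0
0 0 0 0 1
0 0 1 0 1
1 1 1 0 0
1 0 0 1 1

After press 5 at (0,1):
1 1 1 1 0
0 1 0 0 1
0 0 1 0 1
1 1 1 0 0
1 0 0 1 1

After press 6 at (1,4):
1 1 1 1 1
0 1 0 1 0
0 0 1 0 0
1 1 1 0 0
1 0 0 1 1

Lights still on: 14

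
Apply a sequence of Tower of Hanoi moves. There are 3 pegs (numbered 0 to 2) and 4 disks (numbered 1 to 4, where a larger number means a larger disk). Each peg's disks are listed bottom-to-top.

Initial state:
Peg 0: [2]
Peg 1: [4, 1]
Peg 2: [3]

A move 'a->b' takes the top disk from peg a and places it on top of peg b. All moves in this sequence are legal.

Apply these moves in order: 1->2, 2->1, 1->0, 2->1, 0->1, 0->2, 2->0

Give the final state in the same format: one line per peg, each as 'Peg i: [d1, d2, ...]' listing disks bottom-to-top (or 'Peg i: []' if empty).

Answer: Peg 0: [2]
Peg 1: [4, 3, 1]
Peg 2: []

Derivation:
After move 1 (1->2):
Peg 0: [2]
Peg 1: [4]
Peg 2: [3, 1]

After move 2 (2->1):
Peg 0: [2]
Peg 1: [4, 1]
Peg 2: [3]

After move 3 (1->0):
Peg 0: [2, 1]
Peg 1: [4]
Peg 2: [3]

After move 4 (2->1):
Peg 0: [2, 1]
Peg 1: [4, 3]
Peg 2: []

After move 5 (0->1):
Peg 0: [2]
Peg 1: [4, 3, 1]
Peg 2: []

After move 6 (0->2):
Peg 0: []
Peg 1: [4, 3, 1]
Peg 2: [2]

After move 7 (2->0):
Peg 0: [2]
Peg 1: [4, 3, 1]
Peg 2: []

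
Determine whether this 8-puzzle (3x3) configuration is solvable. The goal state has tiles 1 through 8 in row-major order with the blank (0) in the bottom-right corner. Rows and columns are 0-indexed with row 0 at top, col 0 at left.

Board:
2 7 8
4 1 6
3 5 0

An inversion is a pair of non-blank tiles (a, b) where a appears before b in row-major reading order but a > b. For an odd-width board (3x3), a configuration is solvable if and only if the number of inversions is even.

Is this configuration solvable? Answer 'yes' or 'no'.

Inversions (pairs i<j in row-major order where tile[i] > tile[j] > 0): 15
15 is odd, so the puzzle is not solvable.

Answer: no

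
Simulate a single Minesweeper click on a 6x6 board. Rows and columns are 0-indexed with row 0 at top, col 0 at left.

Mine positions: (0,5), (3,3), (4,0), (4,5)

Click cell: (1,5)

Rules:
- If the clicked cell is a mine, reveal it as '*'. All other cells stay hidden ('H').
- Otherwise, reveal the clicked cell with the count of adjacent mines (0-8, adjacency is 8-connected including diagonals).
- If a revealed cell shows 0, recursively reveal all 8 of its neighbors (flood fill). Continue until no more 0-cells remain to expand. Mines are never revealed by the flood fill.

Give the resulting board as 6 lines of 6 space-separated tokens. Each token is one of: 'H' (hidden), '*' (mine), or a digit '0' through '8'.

H H H H H H
H H H H H 1
H H H H H H
H H H H H H
H H H H H H
H H H H H H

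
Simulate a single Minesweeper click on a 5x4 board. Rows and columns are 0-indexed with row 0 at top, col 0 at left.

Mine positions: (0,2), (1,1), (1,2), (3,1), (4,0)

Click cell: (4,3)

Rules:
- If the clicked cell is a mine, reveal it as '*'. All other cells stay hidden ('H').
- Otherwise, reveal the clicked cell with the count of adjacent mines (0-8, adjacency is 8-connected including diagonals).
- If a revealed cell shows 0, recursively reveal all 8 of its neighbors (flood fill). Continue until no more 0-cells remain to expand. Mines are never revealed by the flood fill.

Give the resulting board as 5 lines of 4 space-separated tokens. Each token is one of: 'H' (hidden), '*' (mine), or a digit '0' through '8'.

H H H H
H H H H
H H 3 1
H H 1 0
H H 1 0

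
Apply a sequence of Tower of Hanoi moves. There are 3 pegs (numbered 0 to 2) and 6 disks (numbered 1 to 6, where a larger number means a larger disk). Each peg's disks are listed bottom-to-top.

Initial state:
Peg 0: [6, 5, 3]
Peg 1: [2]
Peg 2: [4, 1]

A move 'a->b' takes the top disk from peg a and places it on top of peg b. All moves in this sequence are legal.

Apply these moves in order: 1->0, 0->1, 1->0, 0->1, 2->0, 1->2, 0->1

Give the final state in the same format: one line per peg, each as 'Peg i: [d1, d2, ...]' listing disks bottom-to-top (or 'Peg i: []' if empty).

After move 1 (1->0):
Peg 0: [6, 5, 3, 2]
Peg 1: []
Peg 2: [4, 1]

After move 2 (0->1):
Peg 0: [6, 5, 3]
Peg 1: [2]
Peg 2: [4, 1]

After move 3 (1->0):
Peg 0: [6, 5, 3, 2]
Peg 1: []
Peg 2: [4, 1]

After move 4 (0->1):
Peg 0: [6, 5, 3]
Peg 1: [2]
Peg 2: [4, 1]

After move 5 (2->0):
Peg 0: [6, 5, 3, 1]
Peg 1: [2]
Peg 2: [4]

After move 6 (1->2):
Peg 0: [6, 5, 3, 1]
Peg 1: []
Peg 2: [4, 2]

After move 7 (0->1):
Peg 0: [6, 5, 3]
Peg 1: [1]
Peg 2: [4, 2]

Answer: Peg 0: [6, 5, 3]
Peg 1: [1]
Peg 2: [4, 2]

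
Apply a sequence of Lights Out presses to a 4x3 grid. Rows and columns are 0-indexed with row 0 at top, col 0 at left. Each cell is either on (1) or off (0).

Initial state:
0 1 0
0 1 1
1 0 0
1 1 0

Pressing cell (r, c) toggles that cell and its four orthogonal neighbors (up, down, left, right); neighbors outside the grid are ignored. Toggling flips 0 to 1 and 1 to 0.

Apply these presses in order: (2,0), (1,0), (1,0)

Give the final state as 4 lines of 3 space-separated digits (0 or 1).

Answer: 0 1 0
1 1 1
0 1 0
0 1 0

Derivation:
After press 1 at (2,0):
0 1 0
1 1 1
0 1 0
0 1 0

After press 2 at (1,0):
1 1 0
0 0 1
1 1 0
0 1 0

After press 3 at (1,0):
0 1 0
1 1 1
0 1 0
0 1 0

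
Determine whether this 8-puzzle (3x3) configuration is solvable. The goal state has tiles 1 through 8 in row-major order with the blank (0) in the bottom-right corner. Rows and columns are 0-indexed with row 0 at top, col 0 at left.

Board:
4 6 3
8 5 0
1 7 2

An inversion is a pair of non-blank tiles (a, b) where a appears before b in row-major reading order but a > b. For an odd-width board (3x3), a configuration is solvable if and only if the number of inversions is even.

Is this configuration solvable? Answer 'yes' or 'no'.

Answer: yes

Derivation:
Inversions (pairs i<j in row-major order where tile[i] > tile[j] > 0): 16
16 is even, so the puzzle is solvable.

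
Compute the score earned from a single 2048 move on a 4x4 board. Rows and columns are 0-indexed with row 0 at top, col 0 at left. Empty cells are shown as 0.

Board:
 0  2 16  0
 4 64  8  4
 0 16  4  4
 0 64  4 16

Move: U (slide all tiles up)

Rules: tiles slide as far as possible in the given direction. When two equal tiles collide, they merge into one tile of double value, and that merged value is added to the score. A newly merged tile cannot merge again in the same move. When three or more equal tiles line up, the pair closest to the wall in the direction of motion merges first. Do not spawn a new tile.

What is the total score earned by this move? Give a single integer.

Answer: 16

Derivation:
Slide up:
col 0: [0, 4, 0, 0] -> [4, 0, 0, 0]  score +0 (running 0)
col 1: [2, 64, 16, 64] -> [2, 64, 16, 64]  score +0 (running 0)
col 2: [16, 8, 4, 4] -> [16, 8, 8, 0]  score +8 (running 8)
col 3: [0, 4, 4, 16] -> [8, 16, 0, 0]  score +8 (running 16)
Board after move:
 4  2 16  8
 0 64  8 16
 0 16  8  0
 0 64  0  0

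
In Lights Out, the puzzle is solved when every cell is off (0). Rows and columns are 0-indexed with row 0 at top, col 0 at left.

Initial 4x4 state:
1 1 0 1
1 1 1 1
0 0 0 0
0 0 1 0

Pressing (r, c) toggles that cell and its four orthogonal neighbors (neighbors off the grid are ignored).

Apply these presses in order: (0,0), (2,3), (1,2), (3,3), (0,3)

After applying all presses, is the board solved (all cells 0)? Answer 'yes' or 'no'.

After press 1 at (0,0):
0 0 0 1
0 1 1 1
0 0 0 0
0 0 1 0

After press 2 at (2,3):
0 0 0 1
0 1 1 0
0 0 1 1
0 0 1 1

After press 3 at (1,2):
0 0 1 1
0 0 0 1
0 0 0 1
0 0 1 1

After press 4 at (3,3):
0 0 1 1
0 0 0 1
0 0 0 0
0 0 0 0

After press 5 at (0,3):
0 0 0 0
0 0 0 0
0 0 0 0
0 0 0 0

Lights still on: 0

Answer: yes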